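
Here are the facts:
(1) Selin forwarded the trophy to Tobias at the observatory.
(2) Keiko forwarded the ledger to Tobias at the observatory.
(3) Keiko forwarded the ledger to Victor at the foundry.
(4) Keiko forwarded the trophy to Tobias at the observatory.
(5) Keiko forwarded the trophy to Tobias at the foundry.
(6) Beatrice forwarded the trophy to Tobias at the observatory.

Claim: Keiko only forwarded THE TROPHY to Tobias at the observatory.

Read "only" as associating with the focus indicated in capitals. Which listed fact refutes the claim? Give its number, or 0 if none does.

2

Focus (in capitals) is "the trophy" — the thing. "Only" excludes alternative things while holding fixed agent = Keiko, recipient = Tobias, setting = at the observatory.
Fact (2) shares the background but differs in thing (the ledger) — a counterexample.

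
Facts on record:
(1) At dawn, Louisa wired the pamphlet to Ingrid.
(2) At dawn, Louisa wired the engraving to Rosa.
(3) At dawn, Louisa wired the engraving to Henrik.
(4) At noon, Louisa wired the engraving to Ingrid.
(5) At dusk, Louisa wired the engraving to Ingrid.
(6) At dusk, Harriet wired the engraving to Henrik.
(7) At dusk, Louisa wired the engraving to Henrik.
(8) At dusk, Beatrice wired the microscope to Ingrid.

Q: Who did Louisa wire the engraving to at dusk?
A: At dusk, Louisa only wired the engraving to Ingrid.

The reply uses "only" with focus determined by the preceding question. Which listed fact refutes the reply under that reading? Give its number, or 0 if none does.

7

Answering "Who did ... to ...?" puts focus on the recipient — here, "Ingrid".
"Only" then excludes alternative recipients while the background — agent = Louisa, thing = the engraving, setting = at dusk — is held fixed.
Fact (7) shares the background with a different recipient (Henrik) — counterexample.
(Fact (4) would refute a reading with focus on the setting — but that is not what the question asks.)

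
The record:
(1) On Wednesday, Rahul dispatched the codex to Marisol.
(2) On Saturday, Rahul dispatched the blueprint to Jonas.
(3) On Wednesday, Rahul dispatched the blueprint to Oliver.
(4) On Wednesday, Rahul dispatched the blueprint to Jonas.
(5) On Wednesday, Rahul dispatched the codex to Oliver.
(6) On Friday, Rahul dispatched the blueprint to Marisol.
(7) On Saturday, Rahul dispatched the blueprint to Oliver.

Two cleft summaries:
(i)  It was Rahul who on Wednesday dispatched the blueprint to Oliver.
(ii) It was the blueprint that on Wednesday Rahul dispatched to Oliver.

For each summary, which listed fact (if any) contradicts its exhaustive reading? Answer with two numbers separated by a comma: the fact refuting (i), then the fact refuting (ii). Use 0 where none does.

Summary (i) focuses "Rahul" (the agent); background the blueprint as thing and Oliver as recipient and on Wednesday as setting. No fact matches that background with a different agent, so 0.
Summary (ii) focuses "the blueprint" (the thing); background Rahul as agent and Oliver as recipient and on Wednesday as setting. Fact (5) matches that background with thing = the codex — refutes (ii).

0, 5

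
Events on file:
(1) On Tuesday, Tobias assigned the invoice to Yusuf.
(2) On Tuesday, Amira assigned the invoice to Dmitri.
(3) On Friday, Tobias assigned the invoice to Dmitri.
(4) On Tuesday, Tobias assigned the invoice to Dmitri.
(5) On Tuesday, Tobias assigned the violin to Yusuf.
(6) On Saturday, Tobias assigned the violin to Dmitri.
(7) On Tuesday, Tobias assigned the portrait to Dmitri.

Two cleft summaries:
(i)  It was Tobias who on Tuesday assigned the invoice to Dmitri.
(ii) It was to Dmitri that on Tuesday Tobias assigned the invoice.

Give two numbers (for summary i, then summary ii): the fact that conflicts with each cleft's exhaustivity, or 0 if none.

2, 1

Summary (i) focuses "Tobias" (the agent); background thing = the invoice, recipient = Dmitri, setting = on Tuesday. Fact (2) matches that background with agent = Amira — refutes (i).
Summary (ii) focuses "Dmitri" (the recipient); background agent = Tobias, thing = the invoice, setting = on Tuesday. Fact (1) matches that background with recipient = Yusuf — refutes (ii).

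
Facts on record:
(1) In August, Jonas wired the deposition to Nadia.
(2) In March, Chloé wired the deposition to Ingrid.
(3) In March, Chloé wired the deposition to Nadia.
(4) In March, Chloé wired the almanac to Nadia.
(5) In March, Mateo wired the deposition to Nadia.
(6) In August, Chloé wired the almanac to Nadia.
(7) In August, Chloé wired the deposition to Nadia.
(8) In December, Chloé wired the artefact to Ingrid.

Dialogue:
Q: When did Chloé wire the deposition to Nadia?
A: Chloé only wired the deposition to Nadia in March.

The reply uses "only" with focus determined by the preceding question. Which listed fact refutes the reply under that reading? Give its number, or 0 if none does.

7

Answering "When did ...?" puts focus on the setting — here, "in March".
"Only" then excludes alternative settings while the background — same agent, thing, recipient (Chloé / the deposition / Nadia) — is held fixed.
Fact (7) keeps same agent, thing, recipient (Chloé / the deposition / Nadia) but has setting = in August; that refutes the reply.
(Fact (2) would refute a reading with focus on the recipient — but that is not what the question asks.)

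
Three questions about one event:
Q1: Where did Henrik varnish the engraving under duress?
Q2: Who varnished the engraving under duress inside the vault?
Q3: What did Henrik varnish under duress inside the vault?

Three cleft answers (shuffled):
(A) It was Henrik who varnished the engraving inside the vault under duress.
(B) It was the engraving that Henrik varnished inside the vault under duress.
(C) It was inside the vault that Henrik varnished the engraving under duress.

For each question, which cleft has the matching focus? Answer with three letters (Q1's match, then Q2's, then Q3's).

CAB

Q1 asks about the location; cleft (C) focuses "inside the vault", which is the location — so Q1 → C.
Q2 asks about the subject (agent); cleft (A) focuses "Henrik", which is the subject (agent) — so Q2 → A.
Q3 asks about the direct object; cleft (B) focuses "the engraving", which is the direct object — so Q3 → B.
Mapping: Q1→C, Q2→A, Q3→B.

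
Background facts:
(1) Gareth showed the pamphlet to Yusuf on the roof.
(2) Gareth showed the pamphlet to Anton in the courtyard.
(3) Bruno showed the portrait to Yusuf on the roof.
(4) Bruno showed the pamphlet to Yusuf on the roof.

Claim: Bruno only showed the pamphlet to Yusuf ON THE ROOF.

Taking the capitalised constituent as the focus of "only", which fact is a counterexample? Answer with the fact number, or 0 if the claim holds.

Focus (in capitals) is "on the roof" — the setting. "Only" excludes alternative settings while holding fixed Bruno as agent and the pamphlet as thing and Yusuf as recipient.
Every other fact changes something in the background, not just the setting. Nothing refutes the claim.

0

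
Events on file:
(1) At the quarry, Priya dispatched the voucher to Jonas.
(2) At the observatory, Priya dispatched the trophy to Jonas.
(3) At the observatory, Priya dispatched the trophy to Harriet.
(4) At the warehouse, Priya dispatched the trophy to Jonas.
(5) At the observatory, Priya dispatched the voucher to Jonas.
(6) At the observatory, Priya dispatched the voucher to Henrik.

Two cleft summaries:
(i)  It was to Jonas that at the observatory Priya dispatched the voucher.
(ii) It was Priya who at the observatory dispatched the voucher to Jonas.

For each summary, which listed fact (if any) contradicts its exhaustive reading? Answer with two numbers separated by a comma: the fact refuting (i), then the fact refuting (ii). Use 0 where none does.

6, 0

Summary (i) focuses "Jonas" (the recipient); background same agent, thing, setting (Priya / the voucher / at the observatory). Fact (6) matches that background with recipient = Henrik — refutes (i).
Summary (ii) focuses "Priya" (the agent); background same thing, recipient, setting (the voucher / Jonas / at the observatory). No fact matches that background with a different agent, so 0.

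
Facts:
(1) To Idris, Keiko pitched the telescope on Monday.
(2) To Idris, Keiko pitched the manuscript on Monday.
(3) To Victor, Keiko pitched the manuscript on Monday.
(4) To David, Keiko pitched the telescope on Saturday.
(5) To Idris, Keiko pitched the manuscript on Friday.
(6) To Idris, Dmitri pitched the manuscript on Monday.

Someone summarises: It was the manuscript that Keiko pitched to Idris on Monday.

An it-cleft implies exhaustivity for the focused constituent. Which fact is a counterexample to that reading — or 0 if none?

1

Focus of the cleft: "the manuscript" (the thing). Presupposed background: agent = Keiko, recipient = Idris, setting = on Monday.
Exhaustivity: the manuscript is the only thing satisfying that background.
Fact (1) shares the background but with thing = the telescope; exhaustivity is violated.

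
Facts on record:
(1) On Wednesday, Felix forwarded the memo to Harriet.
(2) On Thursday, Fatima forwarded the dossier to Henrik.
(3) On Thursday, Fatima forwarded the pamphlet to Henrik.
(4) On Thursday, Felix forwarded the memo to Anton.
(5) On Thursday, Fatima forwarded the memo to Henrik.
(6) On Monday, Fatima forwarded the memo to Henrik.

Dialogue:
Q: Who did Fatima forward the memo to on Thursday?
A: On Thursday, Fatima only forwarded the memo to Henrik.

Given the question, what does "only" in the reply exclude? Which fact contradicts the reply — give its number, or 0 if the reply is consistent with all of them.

0

The question "Who did ... to ...?" targets the recipient, so in the reply the focus falls on "Henrik".
"Only" then excludes alternative recipients while the background — agent = Fatima, thing = the memo, setting = on Thursday — is held fixed.
No listed fact shares that background with another recipient. Nothing contradicts the reply.
(Fact (6) would refute a reading with focus on the setting — but that is not what the question asks.)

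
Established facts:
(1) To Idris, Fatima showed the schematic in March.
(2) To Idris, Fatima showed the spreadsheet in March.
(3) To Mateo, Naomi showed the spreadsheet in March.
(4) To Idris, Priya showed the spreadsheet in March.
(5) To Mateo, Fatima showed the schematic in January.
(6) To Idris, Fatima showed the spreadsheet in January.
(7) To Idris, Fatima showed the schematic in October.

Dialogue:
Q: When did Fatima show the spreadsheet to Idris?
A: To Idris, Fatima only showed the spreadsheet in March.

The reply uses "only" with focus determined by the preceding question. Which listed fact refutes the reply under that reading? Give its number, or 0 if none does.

The question "When did ...?" targets the setting, so in the reply the focus falls on "in March".
So "only" ranges over settings; the rest (same agent, thing, recipient (Fatima / the spreadsheet / Idris)) is presupposed.
Fact (6) keeps same agent, thing, recipient (Fatima / the spreadsheet / Idris) but has setting = in January; that refutes the reply.
(Fact (1) would refute a reading with focus on the thing — but that is not what the question asks.)

6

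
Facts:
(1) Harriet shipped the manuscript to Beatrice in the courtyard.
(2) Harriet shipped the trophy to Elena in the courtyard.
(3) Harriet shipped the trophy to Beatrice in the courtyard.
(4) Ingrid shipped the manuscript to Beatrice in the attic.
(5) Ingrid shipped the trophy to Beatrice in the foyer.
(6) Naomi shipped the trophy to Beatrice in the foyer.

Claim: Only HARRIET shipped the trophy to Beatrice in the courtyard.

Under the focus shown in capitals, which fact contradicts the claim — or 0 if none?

The capitals mark "Harriet" as focus. So "only" rules out other agents, with the rest (same thing, recipient, setting (the trophy / Beatrice / in the courtyard)) as background.
No fact matches same thing, recipient, setting (the trophy / Beatrice / in the courtyard) with a different agent — every other fact differs on at least one backgrounded slot. So no fact refutes it.

0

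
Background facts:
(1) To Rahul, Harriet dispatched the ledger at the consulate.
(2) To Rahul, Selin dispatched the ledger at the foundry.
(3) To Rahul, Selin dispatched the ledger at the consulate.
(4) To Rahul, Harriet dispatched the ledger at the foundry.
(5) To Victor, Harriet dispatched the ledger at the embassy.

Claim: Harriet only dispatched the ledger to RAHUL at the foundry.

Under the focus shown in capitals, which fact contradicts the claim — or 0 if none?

0

The capitals mark "Rahul" as focus. So "only" rules out other recipients, with the rest (agent = Harriet, thing = the ledger, setting = at the foundry) as background.
Every other fact changes something in the background, not just the recipient. Nothing refutes the claim.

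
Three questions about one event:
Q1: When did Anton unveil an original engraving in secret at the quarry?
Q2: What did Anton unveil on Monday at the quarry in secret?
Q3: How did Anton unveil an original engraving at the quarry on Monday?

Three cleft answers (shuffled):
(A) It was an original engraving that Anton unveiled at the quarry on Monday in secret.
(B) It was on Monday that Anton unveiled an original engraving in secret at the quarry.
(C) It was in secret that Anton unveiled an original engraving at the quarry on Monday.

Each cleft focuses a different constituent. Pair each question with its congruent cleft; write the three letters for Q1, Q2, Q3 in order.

Q1 asks about the time; cleft (B) focuses "on Monday", which is the time — so Q1 → B.
Q2 asks about the direct object; cleft (A) focuses "an original engraving", which is the direct object — so Q2 → A.
Q3 asks about the manner; cleft (C) focuses "in secret", which is the manner — so Q3 → C.
Mapping: Q1→B, Q2→A, Q3→C.

BAC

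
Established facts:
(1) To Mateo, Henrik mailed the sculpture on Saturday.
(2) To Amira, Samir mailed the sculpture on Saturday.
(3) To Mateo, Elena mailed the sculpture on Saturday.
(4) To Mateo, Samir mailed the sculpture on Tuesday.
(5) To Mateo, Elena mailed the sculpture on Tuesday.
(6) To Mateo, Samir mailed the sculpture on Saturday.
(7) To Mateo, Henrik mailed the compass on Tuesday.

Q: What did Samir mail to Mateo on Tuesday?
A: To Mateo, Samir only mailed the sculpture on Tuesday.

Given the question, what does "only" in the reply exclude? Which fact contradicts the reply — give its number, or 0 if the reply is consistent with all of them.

0

Answering "What did ...?" puts focus on the thing — here, "the sculpture".
"Only" then excludes alternative things while the background — same agent, recipient, setting (Samir / Mateo / on Tuesday) — is held fixed.
No fact keeps same agent, recipient, setting (Samir / Mateo / on Tuesday) while changing the thing; every other fact differs on something backgrounded. The reply stands.
(Fact (6) would refute a reading with focus on the setting — but that is not what the question asks.)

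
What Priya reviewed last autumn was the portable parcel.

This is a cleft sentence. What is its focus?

the portable parcel

In a pseudo-cleft "What ... was X", the post-copular constituent X is the focus.
Here the focus is "the portable parcel". The backgrounded (presupposed) material includes "Priya" and "last autumn".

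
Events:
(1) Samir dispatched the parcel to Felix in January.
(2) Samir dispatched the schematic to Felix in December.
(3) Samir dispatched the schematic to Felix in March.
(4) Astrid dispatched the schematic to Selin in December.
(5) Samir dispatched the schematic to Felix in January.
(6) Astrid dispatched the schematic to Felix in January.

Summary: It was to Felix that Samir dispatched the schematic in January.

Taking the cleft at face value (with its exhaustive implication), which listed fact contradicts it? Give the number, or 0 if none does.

The cleft puts "Felix" in focus and presupposes the open proposition with same agent, thing, setting (Samir / the schematic / in January).
Exhaustivity: Felix is the only recipient satisfying that background.
No listed fact matches the background with a different recipient. Exhaustivity holds.

0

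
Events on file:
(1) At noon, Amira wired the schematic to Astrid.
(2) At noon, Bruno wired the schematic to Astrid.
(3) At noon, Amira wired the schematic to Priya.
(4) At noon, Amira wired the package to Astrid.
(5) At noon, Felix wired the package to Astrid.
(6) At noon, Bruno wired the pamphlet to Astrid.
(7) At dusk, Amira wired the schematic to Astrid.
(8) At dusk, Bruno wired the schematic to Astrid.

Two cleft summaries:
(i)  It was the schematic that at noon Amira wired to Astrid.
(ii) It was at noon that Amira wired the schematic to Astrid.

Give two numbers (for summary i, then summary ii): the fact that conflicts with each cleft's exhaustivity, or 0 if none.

4, 7

Summary (i) focuses "the schematic" (the thing); background same agent, recipient, setting (Amira / Astrid / at noon). Fact (4) matches that background with thing = the package — refutes (i).
Summary (ii) focuses "at noon" (the setting); background same agent, thing, recipient (Amira / the schematic / Astrid). Fact (7) matches that background with setting = at dusk — refutes (ii).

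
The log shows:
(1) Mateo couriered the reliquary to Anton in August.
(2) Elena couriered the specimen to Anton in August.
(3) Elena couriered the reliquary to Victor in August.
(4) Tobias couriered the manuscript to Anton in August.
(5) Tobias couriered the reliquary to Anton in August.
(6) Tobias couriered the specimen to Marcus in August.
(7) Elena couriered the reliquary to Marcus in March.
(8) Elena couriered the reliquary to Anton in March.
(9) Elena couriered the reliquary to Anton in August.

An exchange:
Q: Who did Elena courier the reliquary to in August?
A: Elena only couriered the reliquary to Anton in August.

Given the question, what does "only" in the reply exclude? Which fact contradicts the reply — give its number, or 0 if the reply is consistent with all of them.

The question "Who did ... to ...?" targets the recipient, so in the reply the focus falls on "Anton".
So "only" ranges over recipients; the rest (agent = Elena, thing = the reliquary, setting = in August) is presupposed.
Fact (3) keeps agent = Elena, thing = the reliquary, setting = in August but has recipient = Victor; that refutes the reply.
(Fact (8) would refute a reading with focus on the setting — but that is not what the question asks.)

3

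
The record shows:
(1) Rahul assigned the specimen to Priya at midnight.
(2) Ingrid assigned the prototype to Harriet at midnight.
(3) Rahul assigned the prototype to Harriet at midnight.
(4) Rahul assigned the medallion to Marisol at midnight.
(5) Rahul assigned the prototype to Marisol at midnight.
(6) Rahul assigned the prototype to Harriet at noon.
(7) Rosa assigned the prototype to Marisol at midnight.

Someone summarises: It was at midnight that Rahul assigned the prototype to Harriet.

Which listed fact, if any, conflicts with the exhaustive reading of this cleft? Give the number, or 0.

Focus of the cleft: "at midnight" (the setting). Presupposed background: Rahul as agent and the prototype as thing and Harriet as recipient.
The exhaustive reading says no other setting fits that background.
But fact (6) also has Rahul as agent and the prototype as thing and Harriet as recipient, with setting = at noon — so the exhaustive reading fails.

6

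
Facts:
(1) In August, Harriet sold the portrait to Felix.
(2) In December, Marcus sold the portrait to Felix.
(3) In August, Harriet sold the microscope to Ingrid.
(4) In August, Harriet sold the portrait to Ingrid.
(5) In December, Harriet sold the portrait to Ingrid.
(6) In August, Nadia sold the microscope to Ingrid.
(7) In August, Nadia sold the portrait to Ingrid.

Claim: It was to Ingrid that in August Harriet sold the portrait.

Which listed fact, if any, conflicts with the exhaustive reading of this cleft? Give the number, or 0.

1

Focus of the cleft: "Ingrid" (the recipient). Presupposed background: Harriet as agent and the portrait as thing and in August as setting.
Exhaustivity: Ingrid is the only recipient satisfying that background.
But fact (1) also has Harriet as agent and the portrait as thing and in August as setting, with recipient = Felix — so the exhaustive reading fails.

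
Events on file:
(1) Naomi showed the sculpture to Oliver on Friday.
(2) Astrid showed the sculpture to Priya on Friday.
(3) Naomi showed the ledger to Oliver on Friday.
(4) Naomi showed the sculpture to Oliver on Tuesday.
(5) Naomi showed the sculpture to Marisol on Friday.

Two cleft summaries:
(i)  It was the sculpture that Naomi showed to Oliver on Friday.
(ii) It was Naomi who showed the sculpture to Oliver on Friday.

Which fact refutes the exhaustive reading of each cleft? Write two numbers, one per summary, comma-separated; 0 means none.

3, 0

(i): focus "the sculpture". Looking for Naomi as agent and Oliver as recipient and on Friday as setting with some other thing — fact (3) has the ledger there. Refuted.
(ii): focus "Naomi". No fact shares the sculpture as thing and Oliver as recipient and on Friday as setting with a different agent. 0.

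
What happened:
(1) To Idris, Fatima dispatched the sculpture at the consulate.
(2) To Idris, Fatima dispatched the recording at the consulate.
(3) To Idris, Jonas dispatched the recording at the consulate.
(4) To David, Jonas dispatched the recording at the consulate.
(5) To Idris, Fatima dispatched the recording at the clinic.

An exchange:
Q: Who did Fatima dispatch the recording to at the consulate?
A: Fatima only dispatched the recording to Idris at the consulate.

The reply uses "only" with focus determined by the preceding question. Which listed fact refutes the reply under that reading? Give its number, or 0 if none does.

The question "Who did ... to ...?" targets the recipient, so in the reply the focus falls on "Idris".
"Only" then excludes alternative recipients while the background — same agent, thing, setting (Fatima / the recording / at the consulate) — is held fixed.
No fact keeps same agent, thing, setting (Fatima / the recording / at the consulate) while changing the recipient; every other fact differs on something backgrounded. The reply stands.
(Fact (5) would refute a reading with focus on the setting — but that is not what the question asks.)

0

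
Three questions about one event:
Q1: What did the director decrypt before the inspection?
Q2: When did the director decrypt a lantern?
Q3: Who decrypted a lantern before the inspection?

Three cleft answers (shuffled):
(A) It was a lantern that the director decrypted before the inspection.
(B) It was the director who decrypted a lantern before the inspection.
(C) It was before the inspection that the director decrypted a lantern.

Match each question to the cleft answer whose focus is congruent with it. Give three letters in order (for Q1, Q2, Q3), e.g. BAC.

ACB

Q1 asks about the direct object; cleft (A) focuses "a lantern", which is the direct object — so Q1 → A.
Q2 asks about the time; cleft (C) focuses "before the inspection", which is the time — so Q2 → C.
Q3 asks about the subject (agent); cleft (B) focuses "the director", which is the subject (agent) — so Q3 → B.
Mapping: Q1→A, Q2→C, Q3→B.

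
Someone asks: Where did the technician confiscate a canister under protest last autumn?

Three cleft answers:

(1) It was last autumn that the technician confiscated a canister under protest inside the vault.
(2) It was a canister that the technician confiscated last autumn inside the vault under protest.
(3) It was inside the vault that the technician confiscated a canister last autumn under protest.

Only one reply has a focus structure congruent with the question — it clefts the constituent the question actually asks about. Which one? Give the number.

3

The question word "where" targets the location.
Option (1) clefts "last autumn" — the time, not what was asked.
Option (2) clefts "a canister" — the direct object, not what was asked.
Option (3) clefts "inside the vault" — that matches what the question asks about.
So the congruent reply is (3).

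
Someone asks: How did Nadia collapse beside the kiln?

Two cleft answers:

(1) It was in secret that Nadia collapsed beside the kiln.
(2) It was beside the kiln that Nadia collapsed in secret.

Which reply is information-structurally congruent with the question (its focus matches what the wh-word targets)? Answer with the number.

The question word "how" targets the manner.
Option (1) clefts "in secret" — that matches what the question asks about.
Option (2) clefts "beside the kiln" — the location, not what was asked.
So the congruent reply is (1).

1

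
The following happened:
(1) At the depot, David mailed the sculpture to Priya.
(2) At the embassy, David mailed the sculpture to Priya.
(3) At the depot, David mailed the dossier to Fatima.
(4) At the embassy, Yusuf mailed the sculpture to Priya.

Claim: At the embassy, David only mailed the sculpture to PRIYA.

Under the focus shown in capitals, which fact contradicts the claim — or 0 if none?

0

The capitals mark "Priya" as focus. So "only" rules out other recipients, with the rest (David as agent and the sculpture as thing and at the embassy as setting) as background.
Every other fact changes something in the background, not just the recipient. Nothing refutes the claim.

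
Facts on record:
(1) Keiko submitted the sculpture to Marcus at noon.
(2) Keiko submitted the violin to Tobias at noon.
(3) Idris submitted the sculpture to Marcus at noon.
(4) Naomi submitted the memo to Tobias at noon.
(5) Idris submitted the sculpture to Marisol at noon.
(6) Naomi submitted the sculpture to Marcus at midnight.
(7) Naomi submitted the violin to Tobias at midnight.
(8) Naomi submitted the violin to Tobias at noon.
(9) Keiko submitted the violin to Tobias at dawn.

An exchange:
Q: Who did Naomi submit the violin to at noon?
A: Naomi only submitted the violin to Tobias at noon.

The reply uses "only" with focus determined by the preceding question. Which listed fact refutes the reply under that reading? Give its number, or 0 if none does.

Answering "Who did ... to ...?" puts focus on the recipient — here, "Tobias".
"Only" then excludes alternative recipients while the background — Naomi as agent and the violin as thing and at noon as setting — is held fixed.
No fact keeps Naomi as agent and the violin as thing and at noon as setting while changing the recipient; every other fact differs on something backgrounded. The reply stands.
(Fact (7) would refute a reading with focus on the setting — but that is not what the question asks.)

0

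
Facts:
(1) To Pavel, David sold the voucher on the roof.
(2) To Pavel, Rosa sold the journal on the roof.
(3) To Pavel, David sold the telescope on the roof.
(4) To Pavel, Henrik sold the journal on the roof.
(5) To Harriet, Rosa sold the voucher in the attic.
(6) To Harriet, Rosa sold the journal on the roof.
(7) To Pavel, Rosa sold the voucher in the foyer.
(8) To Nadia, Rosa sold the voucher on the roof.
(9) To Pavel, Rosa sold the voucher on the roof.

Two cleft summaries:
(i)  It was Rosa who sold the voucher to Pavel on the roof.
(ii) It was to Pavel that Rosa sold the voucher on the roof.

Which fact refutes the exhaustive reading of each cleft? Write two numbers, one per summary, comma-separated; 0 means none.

1, 8

Summary (i) focuses "Rosa" (the agent); background same thing, recipient, setting (the voucher / Pavel / on the roof). Fact (1) matches that background with agent = David — refutes (i).
Summary (ii) focuses "Pavel" (the recipient); background same agent, thing, setting (Rosa / the voucher / on the roof). Fact (8) matches that background with recipient = Nadia — refutes (ii).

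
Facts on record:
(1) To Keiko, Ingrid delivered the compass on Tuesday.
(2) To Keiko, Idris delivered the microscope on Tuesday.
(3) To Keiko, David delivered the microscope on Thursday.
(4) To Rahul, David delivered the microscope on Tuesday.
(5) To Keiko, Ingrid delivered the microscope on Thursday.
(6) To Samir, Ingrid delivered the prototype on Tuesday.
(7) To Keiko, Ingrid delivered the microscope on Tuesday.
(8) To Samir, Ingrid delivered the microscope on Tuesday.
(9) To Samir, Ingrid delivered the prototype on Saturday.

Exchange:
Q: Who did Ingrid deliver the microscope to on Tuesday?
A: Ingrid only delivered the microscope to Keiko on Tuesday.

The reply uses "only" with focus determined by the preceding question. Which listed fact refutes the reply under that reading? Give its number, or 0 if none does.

Answering "Who did ... to ...?" puts focus on the recipient — here, "Keiko".
"Only" then excludes alternative recipients while the background — agent = Ingrid, thing = the microscope, setting = on Tuesday — is held fixed.
Fact (8) keeps agent = Ingrid, thing = the microscope, setting = on Tuesday but has recipient = Samir; that refutes the reply.
(Fact (5) would refute a reading with focus on the setting — but that is not what the question asks.)

8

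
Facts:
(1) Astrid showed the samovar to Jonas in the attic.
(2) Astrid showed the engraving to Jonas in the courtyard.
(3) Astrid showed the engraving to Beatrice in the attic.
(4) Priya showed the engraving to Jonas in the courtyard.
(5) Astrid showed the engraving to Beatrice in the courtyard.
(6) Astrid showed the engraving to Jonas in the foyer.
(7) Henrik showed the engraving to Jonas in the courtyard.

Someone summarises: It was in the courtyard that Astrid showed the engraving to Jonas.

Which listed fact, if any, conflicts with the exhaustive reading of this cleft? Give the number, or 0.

6

Focus of the cleft: "in the courtyard" (the setting). Presupposed background: agent = Astrid, thing = the engraving, recipient = Jonas.
The exhaustive reading says no other setting fits that background.
But fact (6) also has agent = Astrid, thing = the engraving, recipient = Jonas, with setting = in the foyer — so the exhaustive reading fails.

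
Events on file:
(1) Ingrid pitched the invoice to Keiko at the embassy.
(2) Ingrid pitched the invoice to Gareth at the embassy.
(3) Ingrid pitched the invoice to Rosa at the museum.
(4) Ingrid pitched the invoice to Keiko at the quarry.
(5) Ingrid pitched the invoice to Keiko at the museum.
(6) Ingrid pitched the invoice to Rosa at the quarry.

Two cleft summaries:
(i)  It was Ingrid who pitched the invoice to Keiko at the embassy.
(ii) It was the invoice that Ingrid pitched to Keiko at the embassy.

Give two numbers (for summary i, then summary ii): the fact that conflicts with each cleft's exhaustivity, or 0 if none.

(i): focus "Ingrid". No fact shares same thing, recipient, setting (the invoice / Keiko / at the embassy) with a different agent. 0.
(ii): focus "the invoice". No fact shares same agent, recipient, setting (Ingrid / Keiko / at the embassy) with a different thing. 0.

0, 0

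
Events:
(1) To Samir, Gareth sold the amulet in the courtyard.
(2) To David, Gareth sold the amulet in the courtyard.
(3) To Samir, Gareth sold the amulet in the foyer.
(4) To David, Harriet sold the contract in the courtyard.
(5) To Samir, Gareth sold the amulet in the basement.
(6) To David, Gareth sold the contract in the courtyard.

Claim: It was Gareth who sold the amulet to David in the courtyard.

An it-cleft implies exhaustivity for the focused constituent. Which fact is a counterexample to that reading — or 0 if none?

The cleft puts "Gareth" in focus and presupposes the open proposition with same thing, recipient, setting (the amulet / David / in the courtyard).
Exhaustivity: Gareth is the only agent satisfying that background.
Every other fact differs from the presupposition on some backgrounded slot, so none challenges the exhaustivity.

0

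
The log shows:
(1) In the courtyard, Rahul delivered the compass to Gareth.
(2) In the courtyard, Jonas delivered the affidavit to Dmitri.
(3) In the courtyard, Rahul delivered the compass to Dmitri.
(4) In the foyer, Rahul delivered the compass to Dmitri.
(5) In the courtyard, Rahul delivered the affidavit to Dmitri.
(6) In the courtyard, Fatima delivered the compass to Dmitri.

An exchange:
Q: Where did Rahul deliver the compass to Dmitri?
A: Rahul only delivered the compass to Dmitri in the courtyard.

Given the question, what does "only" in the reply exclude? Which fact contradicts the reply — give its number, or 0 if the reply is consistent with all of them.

The question "Where did ...?" targets the setting, so in the reply the focus falls on "in the courtyard".
So "only" ranges over settings; the rest (same agent, thing, recipient (Rahul / the compass / Dmitri)) is presupposed.
Fact (4) shares the background with a different setting (in the foyer) — counterexample.
(Fact (5) would refute a reading with focus on the thing — but that is not what the question asks.)

4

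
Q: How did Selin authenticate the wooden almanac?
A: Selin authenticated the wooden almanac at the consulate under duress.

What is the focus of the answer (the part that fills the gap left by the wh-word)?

The wh-word "how" asks about the manner.
In the answer, "Selin" and "the wooden almanac" are given — repeated from the question.
"at the consulate" is also new, but it specifies the location, which is not what the question asks about — so it is not the focus.
The constituent filling the manner gap is "under duress"; that is the focus.

under duress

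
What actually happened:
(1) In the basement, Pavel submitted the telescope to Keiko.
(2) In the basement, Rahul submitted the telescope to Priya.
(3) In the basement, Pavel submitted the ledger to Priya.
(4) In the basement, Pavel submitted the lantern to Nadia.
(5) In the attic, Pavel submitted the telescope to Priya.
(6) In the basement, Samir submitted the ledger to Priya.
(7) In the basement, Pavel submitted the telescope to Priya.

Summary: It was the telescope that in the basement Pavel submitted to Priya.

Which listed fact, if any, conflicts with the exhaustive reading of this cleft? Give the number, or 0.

The cleft puts "the telescope" in focus and presupposes the open proposition with agent = Pavel, recipient = Priya, setting = in the basement.
Exhaustivity: the telescope is the only thing satisfying that background.
But fact (3) also has agent = Pavel, recipient = Priya, setting = in the basement, with thing = the ledger — so the exhaustive reading fails.

3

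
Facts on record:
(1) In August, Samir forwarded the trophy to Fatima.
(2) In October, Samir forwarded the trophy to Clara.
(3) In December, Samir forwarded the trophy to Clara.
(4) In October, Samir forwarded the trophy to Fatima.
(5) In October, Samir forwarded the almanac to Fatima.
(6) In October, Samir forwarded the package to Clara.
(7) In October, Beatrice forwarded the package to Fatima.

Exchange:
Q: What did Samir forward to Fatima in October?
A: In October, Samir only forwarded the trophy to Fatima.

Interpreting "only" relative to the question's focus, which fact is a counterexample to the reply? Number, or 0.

5

Answering "What did ...?" puts focus on the thing — here, "the trophy".
"Only" then excludes alternative things while the background — Samir as agent and Fatima as recipient and in October as setting — is held fixed.
Fact (5) keeps Samir as agent and Fatima as recipient and in October as setting but has thing = the almanac; that refutes the reply.
(Fact (2) would refute a reading with focus on the recipient — but that is not what the question asks.)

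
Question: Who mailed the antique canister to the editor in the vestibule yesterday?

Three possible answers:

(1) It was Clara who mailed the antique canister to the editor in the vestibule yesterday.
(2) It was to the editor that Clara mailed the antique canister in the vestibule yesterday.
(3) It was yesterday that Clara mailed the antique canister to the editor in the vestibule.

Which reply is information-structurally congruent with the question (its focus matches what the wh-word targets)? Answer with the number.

1

The question word "who" targets the subject (agent).
Option (1) clefts "Clara" — that matches what the question asks about.
Option (2) clefts "to the editor" — the recipient, not what was asked.
Option (3) clefts "yesterday" — the time, not what was asked.
So the congruent reply is (1).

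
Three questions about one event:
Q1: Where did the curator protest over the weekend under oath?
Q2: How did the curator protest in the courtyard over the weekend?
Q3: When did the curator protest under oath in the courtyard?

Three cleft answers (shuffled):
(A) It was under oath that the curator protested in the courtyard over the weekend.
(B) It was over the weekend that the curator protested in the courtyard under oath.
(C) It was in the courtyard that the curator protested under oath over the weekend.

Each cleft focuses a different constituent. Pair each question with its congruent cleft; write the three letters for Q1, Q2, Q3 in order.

Q1 asks about the location; cleft (C) focuses "in the courtyard", which is the location — so Q1 → C.
Q2 asks about the manner; cleft (A) focuses "under oath", which is the manner — so Q2 → A.
Q3 asks about the time; cleft (B) focuses "over the weekend", which is the time — so Q3 → B.
Mapping: Q1→C, Q2→A, Q3→B.

CAB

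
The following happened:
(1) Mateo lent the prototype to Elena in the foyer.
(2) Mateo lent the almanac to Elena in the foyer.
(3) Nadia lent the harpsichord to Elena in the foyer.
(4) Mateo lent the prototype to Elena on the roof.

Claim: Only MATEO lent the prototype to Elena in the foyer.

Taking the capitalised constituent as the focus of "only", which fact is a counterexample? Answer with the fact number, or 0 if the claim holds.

Focus (in capitals) is "Mateo" — the agent. "Only" excludes alternative agents while holding fixed same thing, recipient, setting (the prototype / Elena / in the foyer).
Every other fact changes something in the background, not just the agent. Nothing refutes the claim.

0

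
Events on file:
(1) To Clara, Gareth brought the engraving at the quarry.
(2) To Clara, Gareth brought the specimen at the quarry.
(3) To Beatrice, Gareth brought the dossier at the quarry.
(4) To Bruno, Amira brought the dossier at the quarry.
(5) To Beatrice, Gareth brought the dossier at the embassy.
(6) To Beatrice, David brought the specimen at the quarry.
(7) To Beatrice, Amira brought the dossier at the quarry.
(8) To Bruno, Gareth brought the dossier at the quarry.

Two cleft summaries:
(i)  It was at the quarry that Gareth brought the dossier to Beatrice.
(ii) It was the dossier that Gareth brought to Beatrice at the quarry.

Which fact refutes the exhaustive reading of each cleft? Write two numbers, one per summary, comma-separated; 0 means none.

(i): focus "at the quarry". Looking for Gareth as agent and the dossier as thing and Beatrice as recipient with some other setting — fact (5) has at the embassy there. Refuted.
(ii): focus "the dossier". No fact shares Gareth as agent and Beatrice as recipient and at the quarry as setting with a different thing. 0.

5, 0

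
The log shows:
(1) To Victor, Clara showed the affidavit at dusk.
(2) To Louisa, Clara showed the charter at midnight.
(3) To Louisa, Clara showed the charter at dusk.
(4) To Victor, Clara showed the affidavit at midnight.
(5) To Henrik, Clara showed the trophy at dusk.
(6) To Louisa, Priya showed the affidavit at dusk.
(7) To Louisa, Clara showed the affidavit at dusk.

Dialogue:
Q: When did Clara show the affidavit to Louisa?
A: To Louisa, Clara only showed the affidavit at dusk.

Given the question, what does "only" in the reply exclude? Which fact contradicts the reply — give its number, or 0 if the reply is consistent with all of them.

0

Answering "When did ...?" puts focus on the setting — here, "at dusk".
So "only" ranges over settings; the rest (same agent, thing, recipient (Clara / the affidavit / Louisa)) is presupposed.
No listed fact shares that background with another setting. Nothing contradicts the reply.
(Fact (1) would refute a reading with focus on the recipient — but that is not what the question asks.)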